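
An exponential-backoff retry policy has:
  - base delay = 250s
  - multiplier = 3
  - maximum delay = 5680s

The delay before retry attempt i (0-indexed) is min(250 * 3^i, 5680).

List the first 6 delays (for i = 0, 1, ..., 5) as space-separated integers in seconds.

Computing each delay:
  i=0: min(250*3^0, 5680) = 250
  i=1: min(250*3^1, 5680) = 750
  i=2: min(250*3^2, 5680) = 2250
  i=3: min(250*3^3, 5680) = 5680
  i=4: min(250*3^4, 5680) = 5680
  i=5: min(250*3^5, 5680) = 5680

Answer: 250 750 2250 5680 5680 5680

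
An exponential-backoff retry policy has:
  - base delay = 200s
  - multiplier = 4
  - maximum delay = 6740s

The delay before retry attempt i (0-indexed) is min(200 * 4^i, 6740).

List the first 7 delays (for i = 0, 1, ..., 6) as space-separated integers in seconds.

Computing each delay:
  i=0: min(200*4^0, 6740) = 200
  i=1: min(200*4^1, 6740) = 800
  i=2: min(200*4^2, 6740) = 3200
  i=3: min(200*4^3, 6740) = 6740
  i=4: min(200*4^4, 6740) = 6740
  i=5: min(200*4^5, 6740) = 6740
  i=6: min(200*4^6, 6740) = 6740

Answer: 200 800 3200 6740 6740 6740 6740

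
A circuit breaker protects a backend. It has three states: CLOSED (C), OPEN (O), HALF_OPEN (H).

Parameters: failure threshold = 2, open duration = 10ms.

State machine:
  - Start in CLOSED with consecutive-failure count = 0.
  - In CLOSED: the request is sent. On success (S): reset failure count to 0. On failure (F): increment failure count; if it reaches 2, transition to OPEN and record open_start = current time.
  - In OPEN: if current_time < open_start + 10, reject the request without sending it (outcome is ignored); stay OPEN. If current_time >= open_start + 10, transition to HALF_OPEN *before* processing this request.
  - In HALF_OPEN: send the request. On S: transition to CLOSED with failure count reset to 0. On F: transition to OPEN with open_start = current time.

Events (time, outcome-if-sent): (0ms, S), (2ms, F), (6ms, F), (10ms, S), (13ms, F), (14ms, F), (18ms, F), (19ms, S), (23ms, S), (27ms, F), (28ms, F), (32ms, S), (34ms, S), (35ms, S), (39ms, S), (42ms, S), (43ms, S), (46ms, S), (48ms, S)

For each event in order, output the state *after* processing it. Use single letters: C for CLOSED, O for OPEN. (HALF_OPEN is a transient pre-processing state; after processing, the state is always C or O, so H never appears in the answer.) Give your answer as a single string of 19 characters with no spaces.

Answer: CCOOOOOOOOOOOOCCCCC

Derivation:
State after each event:
  event#1 t=0ms outcome=S: state=CLOSED
  event#2 t=2ms outcome=F: state=CLOSED
  event#3 t=6ms outcome=F: state=OPEN
  event#4 t=10ms outcome=S: state=OPEN
  event#5 t=13ms outcome=F: state=OPEN
  event#6 t=14ms outcome=F: state=OPEN
  event#7 t=18ms outcome=F: state=OPEN
  event#8 t=19ms outcome=S: state=OPEN
  event#9 t=23ms outcome=S: state=OPEN
  event#10 t=27ms outcome=F: state=OPEN
  event#11 t=28ms outcome=F: state=OPEN
  event#12 t=32ms outcome=S: state=OPEN
  event#13 t=34ms outcome=S: state=OPEN
  event#14 t=35ms outcome=S: state=OPEN
  event#15 t=39ms outcome=S: state=CLOSED
  event#16 t=42ms outcome=S: state=CLOSED
  event#17 t=43ms outcome=S: state=CLOSED
  event#18 t=46ms outcome=S: state=CLOSED
  event#19 t=48ms outcome=S: state=CLOSED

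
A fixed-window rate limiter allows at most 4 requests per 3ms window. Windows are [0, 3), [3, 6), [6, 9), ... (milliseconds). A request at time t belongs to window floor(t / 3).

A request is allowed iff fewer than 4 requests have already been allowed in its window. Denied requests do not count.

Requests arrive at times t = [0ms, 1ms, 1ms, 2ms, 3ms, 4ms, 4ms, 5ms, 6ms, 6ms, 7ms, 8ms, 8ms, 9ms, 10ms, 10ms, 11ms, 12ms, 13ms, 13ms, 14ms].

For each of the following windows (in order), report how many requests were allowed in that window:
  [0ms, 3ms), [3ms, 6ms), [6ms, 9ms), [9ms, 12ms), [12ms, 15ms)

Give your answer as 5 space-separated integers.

Processing requests:
  req#1 t=0ms (window 0): ALLOW
  req#2 t=1ms (window 0): ALLOW
  req#3 t=1ms (window 0): ALLOW
  req#4 t=2ms (window 0): ALLOW
  req#5 t=3ms (window 1): ALLOW
  req#6 t=4ms (window 1): ALLOW
  req#7 t=4ms (window 1): ALLOW
  req#8 t=5ms (window 1): ALLOW
  req#9 t=6ms (window 2): ALLOW
  req#10 t=6ms (window 2): ALLOW
  req#11 t=7ms (window 2): ALLOW
  req#12 t=8ms (window 2): ALLOW
  req#13 t=8ms (window 2): DENY
  req#14 t=9ms (window 3): ALLOW
  req#15 t=10ms (window 3): ALLOW
  req#16 t=10ms (window 3): ALLOW
  req#17 t=11ms (window 3): ALLOW
  req#18 t=12ms (window 4): ALLOW
  req#19 t=13ms (window 4): ALLOW
  req#20 t=13ms (window 4): ALLOW
  req#21 t=14ms (window 4): ALLOW

Allowed counts by window: 4 4 4 4 4

Answer: 4 4 4 4 4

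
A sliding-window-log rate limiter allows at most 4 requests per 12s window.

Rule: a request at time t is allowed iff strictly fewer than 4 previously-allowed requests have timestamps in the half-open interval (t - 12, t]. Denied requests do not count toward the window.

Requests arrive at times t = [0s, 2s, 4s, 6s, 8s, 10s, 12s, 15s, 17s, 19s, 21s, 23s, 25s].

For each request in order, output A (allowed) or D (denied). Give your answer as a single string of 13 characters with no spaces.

Tracking allowed requests in the window:
  req#1 t=0s: ALLOW
  req#2 t=2s: ALLOW
  req#3 t=4s: ALLOW
  req#4 t=6s: ALLOW
  req#5 t=8s: DENY
  req#6 t=10s: DENY
  req#7 t=12s: ALLOW
  req#8 t=15s: ALLOW
  req#9 t=17s: ALLOW
  req#10 t=19s: ALLOW
  req#11 t=21s: DENY
  req#12 t=23s: DENY
  req#13 t=25s: ALLOW

Answer: AAAADDAAAADDA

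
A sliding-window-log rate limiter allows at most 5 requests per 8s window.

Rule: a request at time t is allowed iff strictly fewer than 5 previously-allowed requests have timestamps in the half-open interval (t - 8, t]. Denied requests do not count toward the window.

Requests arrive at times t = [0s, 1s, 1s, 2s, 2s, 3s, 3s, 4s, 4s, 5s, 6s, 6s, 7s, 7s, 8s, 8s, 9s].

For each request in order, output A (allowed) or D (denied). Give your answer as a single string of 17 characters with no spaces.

Tracking allowed requests in the window:
  req#1 t=0s: ALLOW
  req#2 t=1s: ALLOW
  req#3 t=1s: ALLOW
  req#4 t=2s: ALLOW
  req#5 t=2s: ALLOW
  req#6 t=3s: DENY
  req#7 t=3s: DENY
  req#8 t=4s: DENY
  req#9 t=4s: DENY
  req#10 t=5s: DENY
  req#11 t=6s: DENY
  req#12 t=6s: DENY
  req#13 t=7s: DENY
  req#14 t=7s: DENY
  req#15 t=8s: ALLOW
  req#16 t=8s: DENY
  req#17 t=9s: ALLOW

Answer: AAAAADDDDDDDDDADA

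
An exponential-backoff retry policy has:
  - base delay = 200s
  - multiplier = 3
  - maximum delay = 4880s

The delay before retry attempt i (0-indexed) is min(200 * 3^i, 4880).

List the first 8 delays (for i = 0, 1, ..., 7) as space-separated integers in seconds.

Computing each delay:
  i=0: min(200*3^0, 4880) = 200
  i=1: min(200*3^1, 4880) = 600
  i=2: min(200*3^2, 4880) = 1800
  i=3: min(200*3^3, 4880) = 4880
  i=4: min(200*3^4, 4880) = 4880
  i=5: min(200*3^5, 4880) = 4880
  i=6: min(200*3^6, 4880) = 4880
  i=7: min(200*3^7, 4880) = 4880

Answer: 200 600 1800 4880 4880 4880 4880 4880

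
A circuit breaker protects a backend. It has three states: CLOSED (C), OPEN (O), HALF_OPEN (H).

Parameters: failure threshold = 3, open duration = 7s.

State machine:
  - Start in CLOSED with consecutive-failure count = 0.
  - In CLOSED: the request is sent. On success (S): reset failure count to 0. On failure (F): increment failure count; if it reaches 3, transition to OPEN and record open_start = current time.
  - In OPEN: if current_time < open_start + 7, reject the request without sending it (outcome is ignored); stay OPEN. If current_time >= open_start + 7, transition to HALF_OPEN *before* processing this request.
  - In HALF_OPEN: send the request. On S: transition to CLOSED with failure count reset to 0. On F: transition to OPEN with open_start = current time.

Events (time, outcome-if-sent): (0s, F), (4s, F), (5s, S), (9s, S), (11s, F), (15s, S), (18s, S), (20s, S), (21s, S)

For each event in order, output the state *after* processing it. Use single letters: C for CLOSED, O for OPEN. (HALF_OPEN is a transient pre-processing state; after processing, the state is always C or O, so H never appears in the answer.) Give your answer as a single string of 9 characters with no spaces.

State after each event:
  event#1 t=0s outcome=F: state=CLOSED
  event#2 t=4s outcome=F: state=CLOSED
  event#3 t=5s outcome=S: state=CLOSED
  event#4 t=9s outcome=S: state=CLOSED
  event#5 t=11s outcome=F: state=CLOSED
  event#6 t=15s outcome=S: state=CLOSED
  event#7 t=18s outcome=S: state=CLOSED
  event#8 t=20s outcome=S: state=CLOSED
  event#9 t=21s outcome=S: state=CLOSED

Answer: CCCCCCCCC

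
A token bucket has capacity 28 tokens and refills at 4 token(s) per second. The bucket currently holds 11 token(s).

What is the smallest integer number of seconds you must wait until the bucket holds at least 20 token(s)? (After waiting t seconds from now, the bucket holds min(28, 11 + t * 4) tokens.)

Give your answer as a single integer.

Answer: 3

Derivation:
Need 11 + t * 4 >= 20, so t >= 9/4.
Smallest integer t = ceil(9/4) = 3.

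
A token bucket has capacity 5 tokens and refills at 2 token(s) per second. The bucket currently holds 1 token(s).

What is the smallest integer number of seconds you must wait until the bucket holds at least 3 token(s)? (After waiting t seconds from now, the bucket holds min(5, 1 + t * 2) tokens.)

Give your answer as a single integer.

Need 1 + t * 2 >= 3, so t >= 2/2.
Smallest integer t = ceil(2/2) = 1.

Answer: 1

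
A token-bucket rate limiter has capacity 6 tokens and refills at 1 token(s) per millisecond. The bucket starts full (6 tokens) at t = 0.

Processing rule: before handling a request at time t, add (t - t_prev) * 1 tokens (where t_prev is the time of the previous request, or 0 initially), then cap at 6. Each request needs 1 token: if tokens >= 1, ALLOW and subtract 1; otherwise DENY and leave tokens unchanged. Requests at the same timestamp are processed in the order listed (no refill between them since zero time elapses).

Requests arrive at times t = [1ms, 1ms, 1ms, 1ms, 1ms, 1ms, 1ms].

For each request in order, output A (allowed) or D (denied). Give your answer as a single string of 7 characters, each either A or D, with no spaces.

Simulating step by step:
  req#1 t=1ms: ALLOW
  req#2 t=1ms: ALLOW
  req#3 t=1ms: ALLOW
  req#4 t=1ms: ALLOW
  req#5 t=1ms: ALLOW
  req#6 t=1ms: ALLOW
  req#7 t=1ms: DENY

Answer: AAAAAAD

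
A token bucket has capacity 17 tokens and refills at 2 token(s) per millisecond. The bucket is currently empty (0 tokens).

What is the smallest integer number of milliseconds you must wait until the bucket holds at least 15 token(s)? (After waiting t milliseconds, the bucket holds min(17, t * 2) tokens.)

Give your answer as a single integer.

Need t * 2 >= 15, so t >= 15/2.
Smallest integer t = ceil(15/2) = 8.

Answer: 8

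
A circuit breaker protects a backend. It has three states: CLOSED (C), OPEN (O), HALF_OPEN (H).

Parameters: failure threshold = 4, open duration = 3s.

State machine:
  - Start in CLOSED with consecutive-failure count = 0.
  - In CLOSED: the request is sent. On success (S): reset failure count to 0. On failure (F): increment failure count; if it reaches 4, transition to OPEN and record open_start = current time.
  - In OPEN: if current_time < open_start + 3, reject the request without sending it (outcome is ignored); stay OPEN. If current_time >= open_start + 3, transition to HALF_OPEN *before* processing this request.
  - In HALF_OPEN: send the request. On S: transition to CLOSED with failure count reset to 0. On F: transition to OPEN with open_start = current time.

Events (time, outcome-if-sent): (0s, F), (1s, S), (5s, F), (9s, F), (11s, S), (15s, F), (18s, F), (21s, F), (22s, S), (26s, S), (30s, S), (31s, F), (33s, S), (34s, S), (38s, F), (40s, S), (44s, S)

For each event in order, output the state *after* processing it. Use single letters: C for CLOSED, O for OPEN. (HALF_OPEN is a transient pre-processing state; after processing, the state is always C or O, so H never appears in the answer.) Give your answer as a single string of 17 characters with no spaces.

Answer: CCCCCCCCCCCCCCCCC

Derivation:
State after each event:
  event#1 t=0s outcome=F: state=CLOSED
  event#2 t=1s outcome=S: state=CLOSED
  event#3 t=5s outcome=F: state=CLOSED
  event#4 t=9s outcome=F: state=CLOSED
  event#5 t=11s outcome=S: state=CLOSED
  event#6 t=15s outcome=F: state=CLOSED
  event#7 t=18s outcome=F: state=CLOSED
  event#8 t=21s outcome=F: state=CLOSED
  event#9 t=22s outcome=S: state=CLOSED
  event#10 t=26s outcome=S: state=CLOSED
  event#11 t=30s outcome=S: state=CLOSED
  event#12 t=31s outcome=F: state=CLOSED
  event#13 t=33s outcome=S: state=CLOSED
  event#14 t=34s outcome=S: state=CLOSED
  event#15 t=38s outcome=F: state=CLOSED
  event#16 t=40s outcome=S: state=CLOSED
  event#17 t=44s outcome=S: state=CLOSED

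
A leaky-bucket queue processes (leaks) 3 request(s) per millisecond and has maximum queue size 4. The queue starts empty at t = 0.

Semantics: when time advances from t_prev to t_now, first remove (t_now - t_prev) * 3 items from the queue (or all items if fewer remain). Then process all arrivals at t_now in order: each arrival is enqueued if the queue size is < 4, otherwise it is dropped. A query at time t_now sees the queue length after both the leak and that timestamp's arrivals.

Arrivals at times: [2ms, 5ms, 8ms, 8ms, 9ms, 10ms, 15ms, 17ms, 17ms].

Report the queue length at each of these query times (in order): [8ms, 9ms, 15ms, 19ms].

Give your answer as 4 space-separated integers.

Queue lengths at query times:
  query t=8ms: backlog = 2
  query t=9ms: backlog = 1
  query t=15ms: backlog = 1
  query t=19ms: backlog = 0

Answer: 2 1 1 0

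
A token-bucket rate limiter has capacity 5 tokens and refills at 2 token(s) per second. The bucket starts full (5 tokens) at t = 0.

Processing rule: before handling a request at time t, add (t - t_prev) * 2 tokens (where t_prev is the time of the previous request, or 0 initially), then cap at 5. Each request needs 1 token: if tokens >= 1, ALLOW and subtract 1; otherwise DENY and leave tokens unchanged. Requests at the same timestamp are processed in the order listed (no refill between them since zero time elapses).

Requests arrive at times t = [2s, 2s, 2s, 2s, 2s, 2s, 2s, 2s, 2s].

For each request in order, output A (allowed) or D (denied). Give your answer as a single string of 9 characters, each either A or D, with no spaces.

Answer: AAAAADDDD

Derivation:
Simulating step by step:
  req#1 t=2s: ALLOW
  req#2 t=2s: ALLOW
  req#3 t=2s: ALLOW
  req#4 t=2s: ALLOW
  req#5 t=2s: ALLOW
  req#6 t=2s: DENY
  req#7 t=2s: DENY
  req#8 t=2s: DENY
  req#9 t=2s: DENY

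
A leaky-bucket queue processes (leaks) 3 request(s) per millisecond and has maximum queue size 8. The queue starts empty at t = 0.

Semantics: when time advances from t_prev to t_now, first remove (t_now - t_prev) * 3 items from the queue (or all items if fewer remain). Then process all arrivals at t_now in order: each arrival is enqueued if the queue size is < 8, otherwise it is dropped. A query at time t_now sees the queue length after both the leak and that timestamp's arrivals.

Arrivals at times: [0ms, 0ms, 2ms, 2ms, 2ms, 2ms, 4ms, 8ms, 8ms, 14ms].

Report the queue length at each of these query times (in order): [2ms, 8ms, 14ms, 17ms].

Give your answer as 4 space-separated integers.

Queue lengths at query times:
  query t=2ms: backlog = 4
  query t=8ms: backlog = 2
  query t=14ms: backlog = 1
  query t=17ms: backlog = 0

Answer: 4 2 1 0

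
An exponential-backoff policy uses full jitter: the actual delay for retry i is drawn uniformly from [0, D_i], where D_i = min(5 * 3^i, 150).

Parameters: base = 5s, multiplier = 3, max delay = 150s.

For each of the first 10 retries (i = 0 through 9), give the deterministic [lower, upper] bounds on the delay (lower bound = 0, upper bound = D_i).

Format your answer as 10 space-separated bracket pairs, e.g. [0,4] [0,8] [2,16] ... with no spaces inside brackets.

Answer: [0,5] [0,15] [0,45] [0,135] [0,150] [0,150] [0,150] [0,150] [0,150] [0,150]

Derivation:
Computing bounds per retry:
  i=0: D_i=min(5*3^0,150)=5, bounds=[0,5]
  i=1: D_i=min(5*3^1,150)=15, bounds=[0,15]
  i=2: D_i=min(5*3^2,150)=45, bounds=[0,45]
  i=3: D_i=min(5*3^3,150)=135, bounds=[0,135]
  i=4: D_i=min(5*3^4,150)=150, bounds=[0,150]
  i=5: D_i=min(5*3^5,150)=150, bounds=[0,150]
  i=6: D_i=min(5*3^6,150)=150, bounds=[0,150]
  i=7: D_i=min(5*3^7,150)=150, bounds=[0,150]
  i=8: D_i=min(5*3^8,150)=150, bounds=[0,150]
  i=9: D_i=min(5*3^9,150)=150, bounds=[0,150]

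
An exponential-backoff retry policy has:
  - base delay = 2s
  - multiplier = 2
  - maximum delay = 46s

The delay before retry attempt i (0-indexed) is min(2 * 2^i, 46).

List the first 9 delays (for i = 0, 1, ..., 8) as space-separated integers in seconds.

Computing each delay:
  i=0: min(2*2^0, 46) = 2
  i=1: min(2*2^1, 46) = 4
  i=2: min(2*2^2, 46) = 8
  i=3: min(2*2^3, 46) = 16
  i=4: min(2*2^4, 46) = 32
  i=5: min(2*2^5, 46) = 46
  i=6: min(2*2^6, 46) = 46
  i=7: min(2*2^7, 46) = 46
  i=8: min(2*2^8, 46) = 46

Answer: 2 4 8 16 32 46 46 46 46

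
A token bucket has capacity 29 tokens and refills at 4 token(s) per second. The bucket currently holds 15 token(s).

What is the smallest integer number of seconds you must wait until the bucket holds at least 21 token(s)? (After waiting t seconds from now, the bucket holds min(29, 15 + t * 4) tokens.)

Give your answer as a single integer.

Need 15 + t * 4 >= 21, so t >= 6/4.
Smallest integer t = ceil(6/4) = 2.

Answer: 2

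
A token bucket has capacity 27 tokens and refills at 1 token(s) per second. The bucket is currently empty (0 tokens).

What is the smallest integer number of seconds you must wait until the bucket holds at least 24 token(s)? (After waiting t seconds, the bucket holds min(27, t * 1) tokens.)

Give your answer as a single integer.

Answer: 24

Derivation:
Need t * 1 >= 24, so t >= 24/1.
Smallest integer t = ceil(24/1) = 24.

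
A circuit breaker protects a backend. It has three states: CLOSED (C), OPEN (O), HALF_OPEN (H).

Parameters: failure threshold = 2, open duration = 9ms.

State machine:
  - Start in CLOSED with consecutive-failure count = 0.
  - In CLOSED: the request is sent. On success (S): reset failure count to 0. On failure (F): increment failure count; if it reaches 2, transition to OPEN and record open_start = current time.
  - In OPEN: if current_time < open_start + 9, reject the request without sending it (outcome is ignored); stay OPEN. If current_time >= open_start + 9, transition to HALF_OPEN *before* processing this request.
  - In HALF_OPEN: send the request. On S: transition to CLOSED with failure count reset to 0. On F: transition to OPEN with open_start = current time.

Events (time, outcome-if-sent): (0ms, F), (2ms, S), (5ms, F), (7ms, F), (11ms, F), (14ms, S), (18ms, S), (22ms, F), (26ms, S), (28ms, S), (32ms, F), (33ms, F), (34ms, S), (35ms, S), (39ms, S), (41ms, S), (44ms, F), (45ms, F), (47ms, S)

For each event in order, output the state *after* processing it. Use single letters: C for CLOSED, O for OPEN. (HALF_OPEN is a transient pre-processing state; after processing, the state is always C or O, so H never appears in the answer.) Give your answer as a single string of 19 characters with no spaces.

State after each event:
  event#1 t=0ms outcome=F: state=CLOSED
  event#2 t=2ms outcome=S: state=CLOSED
  event#3 t=5ms outcome=F: state=CLOSED
  event#4 t=7ms outcome=F: state=OPEN
  event#5 t=11ms outcome=F: state=OPEN
  event#6 t=14ms outcome=S: state=OPEN
  event#7 t=18ms outcome=S: state=CLOSED
  event#8 t=22ms outcome=F: state=CLOSED
  event#9 t=26ms outcome=S: state=CLOSED
  event#10 t=28ms outcome=S: state=CLOSED
  event#11 t=32ms outcome=F: state=CLOSED
  event#12 t=33ms outcome=F: state=OPEN
  event#13 t=34ms outcome=S: state=OPEN
  event#14 t=35ms outcome=S: state=OPEN
  event#15 t=39ms outcome=S: state=OPEN
  event#16 t=41ms outcome=S: state=OPEN
  event#17 t=44ms outcome=F: state=OPEN
  event#18 t=45ms outcome=F: state=OPEN
  event#19 t=47ms outcome=S: state=OPEN

Answer: CCCOOOCCCCCOOOOOOOO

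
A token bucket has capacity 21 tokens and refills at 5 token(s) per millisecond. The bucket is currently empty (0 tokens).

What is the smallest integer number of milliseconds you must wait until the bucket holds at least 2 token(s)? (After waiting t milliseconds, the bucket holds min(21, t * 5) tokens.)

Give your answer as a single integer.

Answer: 1

Derivation:
Need t * 5 >= 2, so t >= 2/5.
Smallest integer t = ceil(2/5) = 1.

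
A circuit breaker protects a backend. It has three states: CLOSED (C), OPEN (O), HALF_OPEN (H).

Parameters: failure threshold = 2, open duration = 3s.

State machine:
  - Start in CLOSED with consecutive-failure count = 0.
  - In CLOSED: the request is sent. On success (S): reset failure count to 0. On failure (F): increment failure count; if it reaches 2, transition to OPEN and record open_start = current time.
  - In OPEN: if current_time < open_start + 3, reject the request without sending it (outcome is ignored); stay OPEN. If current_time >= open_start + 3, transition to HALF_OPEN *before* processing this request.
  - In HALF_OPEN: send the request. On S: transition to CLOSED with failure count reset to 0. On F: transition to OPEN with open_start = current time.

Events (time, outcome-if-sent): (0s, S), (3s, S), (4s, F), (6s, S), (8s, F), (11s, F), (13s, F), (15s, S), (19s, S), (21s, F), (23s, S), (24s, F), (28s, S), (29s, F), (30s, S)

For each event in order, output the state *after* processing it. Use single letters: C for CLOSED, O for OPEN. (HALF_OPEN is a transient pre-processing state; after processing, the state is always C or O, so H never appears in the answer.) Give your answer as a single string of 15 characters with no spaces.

Answer: CCCCCOOCCCCCCCC

Derivation:
State after each event:
  event#1 t=0s outcome=S: state=CLOSED
  event#2 t=3s outcome=S: state=CLOSED
  event#3 t=4s outcome=F: state=CLOSED
  event#4 t=6s outcome=S: state=CLOSED
  event#5 t=8s outcome=F: state=CLOSED
  event#6 t=11s outcome=F: state=OPEN
  event#7 t=13s outcome=F: state=OPEN
  event#8 t=15s outcome=S: state=CLOSED
  event#9 t=19s outcome=S: state=CLOSED
  event#10 t=21s outcome=F: state=CLOSED
  event#11 t=23s outcome=S: state=CLOSED
  event#12 t=24s outcome=F: state=CLOSED
  event#13 t=28s outcome=S: state=CLOSED
  event#14 t=29s outcome=F: state=CLOSED
  event#15 t=30s outcome=S: state=CLOSED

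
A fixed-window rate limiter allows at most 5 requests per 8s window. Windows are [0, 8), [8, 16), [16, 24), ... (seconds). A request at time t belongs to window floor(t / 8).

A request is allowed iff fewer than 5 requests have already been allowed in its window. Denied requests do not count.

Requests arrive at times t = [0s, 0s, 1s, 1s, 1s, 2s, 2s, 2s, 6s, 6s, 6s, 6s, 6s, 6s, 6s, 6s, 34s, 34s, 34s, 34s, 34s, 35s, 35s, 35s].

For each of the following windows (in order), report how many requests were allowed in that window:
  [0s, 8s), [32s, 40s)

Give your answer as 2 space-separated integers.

Answer: 5 5

Derivation:
Processing requests:
  req#1 t=0s (window 0): ALLOW
  req#2 t=0s (window 0): ALLOW
  req#3 t=1s (window 0): ALLOW
  req#4 t=1s (window 0): ALLOW
  req#5 t=1s (window 0): ALLOW
  req#6 t=2s (window 0): DENY
  req#7 t=2s (window 0): DENY
  req#8 t=2s (window 0): DENY
  req#9 t=6s (window 0): DENY
  req#10 t=6s (window 0): DENY
  req#11 t=6s (window 0): DENY
  req#12 t=6s (window 0): DENY
  req#13 t=6s (window 0): DENY
  req#14 t=6s (window 0): DENY
  req#15 t=6s (window 0): DENY
  req#16 t=6s (window 0): DENY
  req#17 t=34s (window 4): ALLOW
  req#18 t=34s (window 4): ALLOW
  req#19 t=34s (window 4): ALLOW
  req#20 t=34s (window 4): ALLOW
  req#21 t=34s (window 4): ALLOW
  req#22 t=35s (window 4): DENY
  req#23 t=35s (window 4): DENY
  req#24 t=35s (window 4): DENY

Allowed counts by window: 5 5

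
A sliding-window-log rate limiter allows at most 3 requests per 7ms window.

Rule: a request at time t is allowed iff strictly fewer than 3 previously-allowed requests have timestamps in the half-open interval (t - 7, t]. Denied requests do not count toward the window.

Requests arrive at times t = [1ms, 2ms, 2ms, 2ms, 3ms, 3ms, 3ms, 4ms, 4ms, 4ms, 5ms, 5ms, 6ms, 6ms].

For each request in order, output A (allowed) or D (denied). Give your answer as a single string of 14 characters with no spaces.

Answer: AAADDDDDDDDDDD

Derivation:
Tracking allowed requests in the window:
  req#1 t=1ms: ALLOW
  req#2 t=2ms: ALLOW
  req#3 t=2ms: ALLOW
  req#4 t=2ms: DENY
  req#5 t=3ms: DENY
  req#6 t=3ms: DENY
  req#7 t=3ms: DENY
  req#8 t=4ms: DENY
  req#9 t=4ms: DENY
  req#10 t=4ms: DENY
  req#11 t=5ms: DENY
  req#12 t=5ms: DENY
  req#13 t=6ms: DENY
  req#14 t=6ms: DENY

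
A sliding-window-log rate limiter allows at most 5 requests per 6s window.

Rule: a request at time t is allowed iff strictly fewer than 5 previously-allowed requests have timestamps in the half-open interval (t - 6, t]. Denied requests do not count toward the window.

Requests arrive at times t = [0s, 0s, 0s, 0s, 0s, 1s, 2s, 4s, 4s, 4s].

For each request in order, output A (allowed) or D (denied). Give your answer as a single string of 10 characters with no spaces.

Answer: AAAAADDDDD

Derivation:
Tracking allowed requests in the window:
  req#1 t=0s: ALLOW
  req#2 t=0s: ALLOW
  req#3 t=0s: ALLOW
  req#4 t=0s: ALLOW
  req#5 t=0s: ALLOW
  req#6 t=1s: DENY
  req#7 t=2s: DENY
  req#8 t=4s: DENY
  req#9 t=4s: DENY
  req#10 t=4s: DENY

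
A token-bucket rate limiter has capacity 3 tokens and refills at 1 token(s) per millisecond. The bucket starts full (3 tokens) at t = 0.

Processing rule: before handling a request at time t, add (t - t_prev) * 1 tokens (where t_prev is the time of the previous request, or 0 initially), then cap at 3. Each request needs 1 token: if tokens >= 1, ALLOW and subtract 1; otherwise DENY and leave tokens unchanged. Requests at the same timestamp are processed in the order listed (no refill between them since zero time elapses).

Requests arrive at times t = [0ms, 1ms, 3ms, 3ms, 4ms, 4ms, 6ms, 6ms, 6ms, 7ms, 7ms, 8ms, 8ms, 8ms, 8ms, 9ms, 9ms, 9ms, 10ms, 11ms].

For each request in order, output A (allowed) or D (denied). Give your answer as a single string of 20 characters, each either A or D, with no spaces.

Simulating step by step:
  req#1 t=0ms: ALLOW
  req#2 t=1ms: ALLOW
  req#3 t=3ms: ALLOW
  req#4 t=3ms: ALLOW
  req#5 t=4ms: ALLOW
  req#6 t=4ms: ALLOW
  req#7 t=6ms: ALLOW
  req#8 t=6ms: ALLOW
  req#9 t=6ms: DENY
  req#10 t=7ms: ALLOW
  req#11 t=7ms: DENY
  req#12 t=8ms: ALLOW
  req#13 t=8ms: DENY
  req#14 t=8ms: DENY
  req#15 t=8ms: DENY
  req#16 t=9ms: ALLOW
  req#17 t=9ms: DENY
  req#18 t=9ms: DENY
  req#19 t=10ms: ALLOW
  req#20 t=11ms: ALLOW

Answer: AAAAAAAADADADDDADDAA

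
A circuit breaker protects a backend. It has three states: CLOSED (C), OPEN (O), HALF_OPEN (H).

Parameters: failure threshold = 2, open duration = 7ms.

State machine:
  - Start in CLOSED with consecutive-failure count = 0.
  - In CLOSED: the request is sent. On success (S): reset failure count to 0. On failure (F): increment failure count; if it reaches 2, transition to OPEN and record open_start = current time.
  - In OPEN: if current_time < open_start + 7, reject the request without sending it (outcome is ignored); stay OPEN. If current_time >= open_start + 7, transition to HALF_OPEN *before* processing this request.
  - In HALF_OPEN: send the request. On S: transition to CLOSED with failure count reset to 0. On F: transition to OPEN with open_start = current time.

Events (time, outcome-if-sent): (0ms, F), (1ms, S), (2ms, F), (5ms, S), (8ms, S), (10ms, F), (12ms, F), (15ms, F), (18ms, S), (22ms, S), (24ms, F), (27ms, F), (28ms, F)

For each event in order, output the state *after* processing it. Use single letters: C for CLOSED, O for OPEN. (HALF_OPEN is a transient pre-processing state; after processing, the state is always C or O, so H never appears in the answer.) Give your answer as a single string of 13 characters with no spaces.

Answer: CCCCCCOOOCCOO

Derivation:
State after each event:
  event#1 t=0ms outcome=F: state=CLOSED
  event#2 t=1ms outcome=S: state=CLOSED
  event#3 t=2ms outcome=F: state=CLOSED
  event#4 t=5ms outcome=S: state=CLOSED
  event#5 t=8ms outcome=S: state=CLOSED
  event#6 t=10ms outcome=F: state=CLOSED
  event#7 t=12ms outcome=F: state=OPEN
  event#8 t=15ms outcome=F: state=OPEN
  event#9 t=18ms outcome=S: state=OPEN
  event#10 t=22ms outcome=S: state=CLOSED
  event#11 t=24ms outcome=F: state=CLOSED
  event#12 t=27ms outcome=F: state=OPEN
  event#13 t=28ms outcome=F: state=OPEN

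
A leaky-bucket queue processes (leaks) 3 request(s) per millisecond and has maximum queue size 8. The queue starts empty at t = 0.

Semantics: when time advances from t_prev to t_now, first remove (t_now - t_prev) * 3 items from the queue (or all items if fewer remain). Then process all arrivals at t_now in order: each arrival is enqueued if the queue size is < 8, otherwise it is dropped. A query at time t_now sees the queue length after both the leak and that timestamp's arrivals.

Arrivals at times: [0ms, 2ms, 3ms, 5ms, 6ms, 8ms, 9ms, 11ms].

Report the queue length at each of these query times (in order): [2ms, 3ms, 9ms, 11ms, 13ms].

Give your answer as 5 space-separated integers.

Answer: 1 1 1 1 0

Derivation:
Queue lengths at query times:
  query t=2ms: backlog = 1
  query t=3ms: backlog = 1
  query t=9ms: backlog = 1
  query t=11ms: backlog = 1
  query t=13ms: backlog = 0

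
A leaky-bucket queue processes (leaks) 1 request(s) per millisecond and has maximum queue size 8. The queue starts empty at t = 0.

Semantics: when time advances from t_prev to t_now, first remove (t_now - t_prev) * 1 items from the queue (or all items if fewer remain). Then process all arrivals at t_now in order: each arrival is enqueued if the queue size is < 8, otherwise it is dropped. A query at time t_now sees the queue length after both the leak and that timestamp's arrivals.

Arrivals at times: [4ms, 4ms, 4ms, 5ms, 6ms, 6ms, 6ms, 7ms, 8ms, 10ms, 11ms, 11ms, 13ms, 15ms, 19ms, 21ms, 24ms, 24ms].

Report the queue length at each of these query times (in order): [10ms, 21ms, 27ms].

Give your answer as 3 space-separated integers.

Answer: 4 1 0

Derivation:
Queue lengths at query times:
  query t=10ms: backlog = 4
  query t=21ms: backlog = 1
  query t=27ms: backlog = 0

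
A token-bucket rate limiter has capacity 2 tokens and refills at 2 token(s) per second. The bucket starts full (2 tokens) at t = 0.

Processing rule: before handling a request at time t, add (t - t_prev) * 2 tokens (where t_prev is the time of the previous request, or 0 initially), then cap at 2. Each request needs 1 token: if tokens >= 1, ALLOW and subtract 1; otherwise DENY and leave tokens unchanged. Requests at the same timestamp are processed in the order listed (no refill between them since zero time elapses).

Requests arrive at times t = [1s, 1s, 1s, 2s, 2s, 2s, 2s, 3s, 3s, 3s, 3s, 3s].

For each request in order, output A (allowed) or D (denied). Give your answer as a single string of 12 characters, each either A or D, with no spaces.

Simulating step by step:
  req#1 t=1s: ALLOW
  req#2 t=1s: ALLOW
  req#3 t=1s: DENY
  req#4 t=2s: ALLOW
  req#5 t=2s: ALLOW
  req#6 t=2s: DENY
  req#7 t=2s: DENY
  req#8 t=3s: ALLOW
  req#9 t=3s: ALLOW
  req#10 t=3s: DENY
  req#11 t=3s: DENY
  req#12 t=3s: DENY

Answer: AADAADDAADDD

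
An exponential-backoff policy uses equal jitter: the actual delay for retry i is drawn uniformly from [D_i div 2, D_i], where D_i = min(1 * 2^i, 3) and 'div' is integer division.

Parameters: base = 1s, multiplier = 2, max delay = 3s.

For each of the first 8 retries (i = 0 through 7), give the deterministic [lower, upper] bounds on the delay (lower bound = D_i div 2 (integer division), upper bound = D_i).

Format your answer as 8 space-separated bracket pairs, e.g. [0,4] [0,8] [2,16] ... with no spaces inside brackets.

Computing bounds per retry:
  i=0: D_i=min(1*2^0,3)=1, bounds=[0,1]
  i=1: D_i=min(1*2^1,3)=2, bounds=[1,2]
  i=2: D_i=min(1*2^2,3)=3, bounds=[1,3]
  i=3: D_i=min(1*2^3,3)=3, bounds=[1,3]
  i=4: D_i=min(1*2^4,3)=3, bounds=[1,3]
  i=5: D_i=min(1*2^5,3)=3, bounds=[1,3]
  i=6: D_i=min(1*2^6,3)=3, bounds=[1,3]
  i=7: D_i=min(1*2^7,3)=3, bounds=[1,3]

Answer: [0,1] [1,2] [1,3] [1,3] [1,3] [1,3] [1,3] [1,3]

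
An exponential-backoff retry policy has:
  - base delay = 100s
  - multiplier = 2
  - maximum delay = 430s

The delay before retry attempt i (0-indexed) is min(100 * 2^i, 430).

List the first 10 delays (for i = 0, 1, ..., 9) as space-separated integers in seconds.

Answer: 100 200 400 430 430 430 430 430 430 430

Derivation:
Computing each delay:
  i=0: min(100*2^0, 430) = 100
  i=1: min(100*2^1, 430) = 200
  i=2: min(100*2^2, 430) = 400
  i=3: min(100*2^3, 430) = 430
  i=4: min(100*2^4, 430) = 430
  i=5: min(100*2^5, 430) = 430
  i=6: min(100*2^6, 430) = 430
  i=7: min(100*2^7, 430) = 430
  i=8: min(100*2^8, 430) = 430
  i=9: min(100*2^9, 430) = 430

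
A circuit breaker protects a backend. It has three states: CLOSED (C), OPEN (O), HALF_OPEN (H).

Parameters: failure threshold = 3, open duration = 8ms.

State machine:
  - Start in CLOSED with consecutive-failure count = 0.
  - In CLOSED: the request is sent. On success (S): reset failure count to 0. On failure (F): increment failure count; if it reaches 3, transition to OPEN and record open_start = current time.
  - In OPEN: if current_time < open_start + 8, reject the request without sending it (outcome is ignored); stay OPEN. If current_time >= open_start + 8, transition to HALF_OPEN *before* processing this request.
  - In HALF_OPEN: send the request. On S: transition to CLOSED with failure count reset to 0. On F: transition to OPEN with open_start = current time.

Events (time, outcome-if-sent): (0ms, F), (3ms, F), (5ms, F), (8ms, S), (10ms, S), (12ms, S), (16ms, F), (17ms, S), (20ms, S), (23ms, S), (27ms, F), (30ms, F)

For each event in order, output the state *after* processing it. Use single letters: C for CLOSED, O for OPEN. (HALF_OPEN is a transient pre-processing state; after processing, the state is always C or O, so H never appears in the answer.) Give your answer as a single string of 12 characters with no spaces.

State after each event:
  event#1 t=0ms outcome=F: state=CLOSED
  event#2 t=3ms outcome=F: state=CLOSED
  event#3 t=5ms outcome=F: state=OPEN
  event#4 t=8ms outcome=S: state=OPEN
  event#5 t=10ms outcome=S: state=OPEN
  event#6 t=12ms outcome=S: state=OPEN
  event#7 t=16ms outcome=F: state=OPEN
  event#8 t=17ms outcome=S: state=OPEN
  event#9 t=20ms outcome=S: state=OPEN
  event#10 t=23ms outcome=S: state=OPEN
  event#11 t=27ms outcome=F: state=OPEN
  event#12 t=30ms outcome=F: state=OPEN

Answer: CCOOOOOOOOOO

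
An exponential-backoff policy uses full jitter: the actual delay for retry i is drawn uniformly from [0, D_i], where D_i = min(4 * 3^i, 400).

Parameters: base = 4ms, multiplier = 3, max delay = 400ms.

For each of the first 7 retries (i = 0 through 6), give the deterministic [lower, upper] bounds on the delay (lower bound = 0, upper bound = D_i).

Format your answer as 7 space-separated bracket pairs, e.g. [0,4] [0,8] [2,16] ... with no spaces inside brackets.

Computing bounds per retry:
  i=0: D_i=min(4*3^0,400)=4, bounds=[0,4]
  i=1: D_i=min(4*3^1,400)=12, bounds=[0,12]
  i=2: D_i=min(4*3^2,400)=36, bounds=[0,36]
  i=3: D_i=min(4*3^3,400)=108, bounds=[0,108]
  i=4: D_i=min(4*3^4,400)=324, bounds=[0,324]
  i=5: D_i=min(4*3^5,400)=400, bounds=[0,400]
  i=6: D_i=min(4*3^6,400)=400, bounds=[0,400]

Answer: [0,4] [0,12] [0,36] [0,108] [0,324] [0,400] [0,400]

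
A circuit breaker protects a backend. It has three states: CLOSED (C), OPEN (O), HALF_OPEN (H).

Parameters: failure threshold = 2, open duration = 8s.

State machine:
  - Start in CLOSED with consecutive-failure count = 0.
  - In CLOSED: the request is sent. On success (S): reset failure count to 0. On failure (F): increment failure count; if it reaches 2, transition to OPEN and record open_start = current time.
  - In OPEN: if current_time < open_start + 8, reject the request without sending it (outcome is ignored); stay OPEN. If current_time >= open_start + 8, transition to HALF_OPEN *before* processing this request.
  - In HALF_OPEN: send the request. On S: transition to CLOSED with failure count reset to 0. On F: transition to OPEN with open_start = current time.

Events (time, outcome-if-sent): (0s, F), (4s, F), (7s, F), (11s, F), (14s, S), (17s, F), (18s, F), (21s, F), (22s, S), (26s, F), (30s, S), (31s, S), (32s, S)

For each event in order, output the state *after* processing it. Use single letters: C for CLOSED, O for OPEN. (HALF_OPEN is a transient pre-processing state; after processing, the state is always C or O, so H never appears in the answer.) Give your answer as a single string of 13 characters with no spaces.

Answer: COOOCCOOOOOOO

Derivation:
State after each event:
  event#1 t=0s outcome=F: state=CLOSED
  event#2 t=4s outcome=F: state=OPEN
  event#3 t=7s outcome=F: state=OPEN
  event#4 t=11s outcome=F: state=OPEN
  event#5 t=14s outcome=S: state=CLOSED
  event#6 t=17s outcome=F: state=CLOSED
  event#7 t=18s outcome=F: state=OPEN
  event#8 t=21s outcome=F: state=OPEN
  event#9 t=22s outcome=S: state=OPEN
  event#10 t=26s outcome=F: state=OPEN
  event#11 t=30s outcome=S: state=OPEN
  event#12 t=31s outcome=S: state=OPEN
  event#13 t=32s outcome=S: state=OPEN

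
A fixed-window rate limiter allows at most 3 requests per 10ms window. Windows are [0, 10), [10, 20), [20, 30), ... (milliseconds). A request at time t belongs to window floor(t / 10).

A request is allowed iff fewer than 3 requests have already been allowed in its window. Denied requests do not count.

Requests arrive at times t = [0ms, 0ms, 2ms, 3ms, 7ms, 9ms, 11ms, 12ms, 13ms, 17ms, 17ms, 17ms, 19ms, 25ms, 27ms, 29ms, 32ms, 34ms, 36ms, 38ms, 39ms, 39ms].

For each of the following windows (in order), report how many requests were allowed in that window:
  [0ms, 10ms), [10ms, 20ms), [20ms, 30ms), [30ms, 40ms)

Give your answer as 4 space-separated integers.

Processing requests:
  req#1 t=0ms (window 0): ALLOW
  req#2 t=0ms (window 0): ALLOW
  req#3 t=2ms (window 0): ALLOW
  req#4 t=3ms (window 0): DENY
  req#5 t=7ms (window 0): DENY
  req#6 t=9ms (window 0): DENY
  req#7 t=11ms (window 1): ALLOW
  req#8 t=12ms (window 1): ALLOW
  req#9 t=13ms (window 1): ALLOW
  req#10 t=17ms (window 1): DENY
  req#11 t=17ms (window 1): DENY
  req#12 t=17ms (window 1): DENY
  req#13 t=19ms (window 1): DENY
  req#14 t=25ms (window 2): ALLOW
  req#15 t=27ms (window 2): ALLOW
  req#16 t=29ms (window 2): ALLOW
  req#17 t=32ms (window 3): ALLOW
  req#18 t=34ms (window 3): ALLOW
  req#19 t=36ms (window 3): ALLOW
  req#20 t=38ms (window 3): DENY
  req#21 t=39ms (window 3): DENY
  req#22 t=39ms (window 3): DENY

Allowed counts by window: 3 3 3 3

Answer: 3 3 3 3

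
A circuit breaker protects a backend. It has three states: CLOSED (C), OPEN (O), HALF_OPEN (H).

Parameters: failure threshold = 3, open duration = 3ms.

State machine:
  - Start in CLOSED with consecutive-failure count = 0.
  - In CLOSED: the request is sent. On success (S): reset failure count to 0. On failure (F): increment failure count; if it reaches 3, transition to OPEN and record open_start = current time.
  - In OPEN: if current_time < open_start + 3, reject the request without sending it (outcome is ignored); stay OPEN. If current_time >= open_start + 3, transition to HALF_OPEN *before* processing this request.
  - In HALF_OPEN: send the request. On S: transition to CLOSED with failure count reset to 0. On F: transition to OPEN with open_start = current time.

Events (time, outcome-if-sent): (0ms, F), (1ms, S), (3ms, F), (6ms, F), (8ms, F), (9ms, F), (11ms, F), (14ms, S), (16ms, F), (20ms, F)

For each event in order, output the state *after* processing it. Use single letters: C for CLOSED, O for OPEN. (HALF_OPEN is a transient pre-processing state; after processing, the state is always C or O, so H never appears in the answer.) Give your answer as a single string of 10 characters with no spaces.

State after each event:
  event#1 t=0ms outcome=F: state=CLOSED
  event#2 t=1ms outcome=S: state=CLOSED
  event#3 t=3ms outcome=F: state=CLOSED
  event#4 t=6ms outcome=F: state=CLOSED
  event#5 t=8ms outcome=F: state=OPEN
  event#6 t=9ms outcome=F: state=OPEN
  event#7 t=11ms outcome=F: state=OPEN
  event#8 t=14ms outcome=S: state=CLOSED
  event#9 t=16ms outcome=F: state=CLOSED
  event#10 t=20ms outcome=F: state=CLOSED

Answer: CCCCOOOCCC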